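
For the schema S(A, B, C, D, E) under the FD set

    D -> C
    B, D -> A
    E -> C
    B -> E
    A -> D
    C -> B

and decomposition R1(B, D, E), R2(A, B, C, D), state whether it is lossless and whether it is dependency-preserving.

Lossless test: (B, D)⁺ = {A, B, C, D, E}, which contains all of one fragment — lossless.
Dependency preservation: E → C is not contained in any single fragment, but the restricted closure of its left-hand side across the fragments still reaches the right-hand side; the remaining FDs each lie inside some fragment. All dependencies are preserved.

lossless and dependency-preserving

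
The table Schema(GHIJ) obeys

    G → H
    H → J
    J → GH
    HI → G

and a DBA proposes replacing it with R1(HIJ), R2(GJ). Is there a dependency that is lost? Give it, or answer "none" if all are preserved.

G → H: restricted closure across fragments reaches H.
H → J lies within R1.
J → GH: restricted closure across fragments reaches GH.
HI → G: restricted closure across fragments reaches G.
Every dependency is enforceable on the fragments, so the decomposition is dependency-preserving.

none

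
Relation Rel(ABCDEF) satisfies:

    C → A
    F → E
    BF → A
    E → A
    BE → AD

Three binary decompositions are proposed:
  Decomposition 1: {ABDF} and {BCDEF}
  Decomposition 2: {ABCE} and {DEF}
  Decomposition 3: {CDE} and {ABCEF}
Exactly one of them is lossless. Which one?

Decomposition 1: common = {BDF}, closure = {ABDEF} → lossless.
Decomposition 2: common = {E}, closure = {AE} → lossy.
Decomposition 3: common = {CE}, closure = {ACE} → lossy.

Decomposition 1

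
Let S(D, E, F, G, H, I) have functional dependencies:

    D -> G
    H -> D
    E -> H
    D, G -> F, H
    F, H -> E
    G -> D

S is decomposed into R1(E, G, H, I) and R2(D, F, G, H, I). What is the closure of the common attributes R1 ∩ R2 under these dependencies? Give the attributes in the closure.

R1 ∩ R2 = {G, H, I}.
H → D applies, adding D
D, G → F, H applies, adding F
F, H → E applies, adding E
Closure: {D, E, F, G, H, I}.

D, E, F, G, H, I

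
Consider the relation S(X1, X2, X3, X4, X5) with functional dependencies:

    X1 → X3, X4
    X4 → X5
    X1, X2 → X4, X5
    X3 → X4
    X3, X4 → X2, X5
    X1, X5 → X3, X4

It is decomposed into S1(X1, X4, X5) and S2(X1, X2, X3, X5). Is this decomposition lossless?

Common attributes: S1 ∩ S2 = {X1, X5}.
Closure of {X1, X5}: X1 → X3, X4 applies, adding X3, X4; X3, X4 → X2, X5 applies, adding X2. So (X1, X5)⁺ = {X1, X2, X3, X4, X5}.
This closure contains every attribute of S1, so S1 ∩ S2 → S1. The join is lossless.

Yes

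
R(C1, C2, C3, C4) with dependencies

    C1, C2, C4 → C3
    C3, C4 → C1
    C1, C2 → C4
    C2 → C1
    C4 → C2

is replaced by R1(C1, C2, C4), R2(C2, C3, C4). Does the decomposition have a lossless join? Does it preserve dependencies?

Lossless test: (C2, C4)⁺ = {C1, C2, C3, C4}, which contains all of one fragment — lossless.
Dependency preservation: C1, C2, C4 → C3; C3, C4 → C1 are not contained in any single fragment, but the restricted closure of each left-hand side across the fragments still reaches the right-hand side; the remaining FDs each lie inside some fragment. All dependencies are preserved.

lossless and dependency-preserving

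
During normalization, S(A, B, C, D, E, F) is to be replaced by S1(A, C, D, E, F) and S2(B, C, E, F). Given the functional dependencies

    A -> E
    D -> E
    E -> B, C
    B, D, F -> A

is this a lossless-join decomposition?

Common attributes: S1 ∩ S2 = {C, E, F}.
Closure of {C, E, F}: E → B, C applies, adding B. So (C, E, F)⁺ = {B, C, E, F}.
This closure contains every attribute of S2, so S1 ∩ S2 → S2. The join is lossless.

Yes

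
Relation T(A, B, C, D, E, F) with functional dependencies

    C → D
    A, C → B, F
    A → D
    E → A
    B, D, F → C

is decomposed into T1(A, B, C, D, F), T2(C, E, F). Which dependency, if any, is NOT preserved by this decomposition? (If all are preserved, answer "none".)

Check E → A: no single fragment contains all of {A, E}, and the restricted closure of {E} across the fragments never reaches {A}.
C → D is preserved.
A, C → B, F is preserved.
A → D is preserved.
B, D, F → C is preserved.

E → A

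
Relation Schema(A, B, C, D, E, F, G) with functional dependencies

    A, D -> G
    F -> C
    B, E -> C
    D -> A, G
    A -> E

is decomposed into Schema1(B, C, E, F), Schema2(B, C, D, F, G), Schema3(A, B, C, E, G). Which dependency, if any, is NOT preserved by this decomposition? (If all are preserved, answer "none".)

Check D → A, G: no single fragment contains all of {A, D, G}, and the restricted closure of {D} across the fragments never reaches {A, G}.
A, D → G is preserved.
F → C is preserved.
B, E → C is preserved.
A → E is preserved.

D -> A, G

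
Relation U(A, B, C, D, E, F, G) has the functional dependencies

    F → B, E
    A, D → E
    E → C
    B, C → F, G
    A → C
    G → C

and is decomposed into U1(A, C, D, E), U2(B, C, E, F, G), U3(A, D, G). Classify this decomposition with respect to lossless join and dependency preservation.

Lossless test (chase): Rows 1 and 3 agree on A, D; apply A, D→E and equate their E entries. Rows 1 and 3 agree on E; apply E→C and equate their C entries. No row becomes fully distinguished — the join is lossy.
Dependency preservation: every FD's attributes lie within a single fragment, so each can be enforced locally — preserved.

lossy but dependency-preserving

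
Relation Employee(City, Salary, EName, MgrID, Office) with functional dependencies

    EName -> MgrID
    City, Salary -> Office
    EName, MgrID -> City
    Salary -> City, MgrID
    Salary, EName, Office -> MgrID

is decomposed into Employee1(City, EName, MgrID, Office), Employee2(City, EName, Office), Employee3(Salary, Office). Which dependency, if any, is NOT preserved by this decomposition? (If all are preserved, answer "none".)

Salary -> City, MgrID

Check Salary → City, MgrID: no single fragment contains all of {City, Salary, MgrID}, and the restricted closure of {Salary} across the fragments never reaches {City, MgrID}.
EName → MgrID is preserved.
City, Salary → Office is preserved.
EName, MgrID → City is preserved.
Salary, EName, Office → MgrID is preserved.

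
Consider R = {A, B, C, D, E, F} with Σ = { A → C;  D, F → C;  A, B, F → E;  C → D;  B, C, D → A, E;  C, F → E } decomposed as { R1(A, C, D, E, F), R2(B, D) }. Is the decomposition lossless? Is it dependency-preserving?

lossy and not dependency-preserving

Lossless test: (D)⁺ = {D}, which is a superkey of neither fragment — lossy.
Dependency preservation: the restricted closure of {B, C, D} across the fragments never reaches {A, E}, so B, C, D → A, E cannot be enforced without a join — not preserved.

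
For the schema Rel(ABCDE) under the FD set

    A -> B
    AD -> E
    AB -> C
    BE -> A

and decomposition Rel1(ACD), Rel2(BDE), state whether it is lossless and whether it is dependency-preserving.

Lossless test: (D)⁺ = {D}, which is a superkey of neither fragment — lossy.
Dependency preservation: the restricted closure of {A} across the fragments never reaches {B}, so A → B cannot be enforced without a join — not preserved.

lossy and not dependency-preserving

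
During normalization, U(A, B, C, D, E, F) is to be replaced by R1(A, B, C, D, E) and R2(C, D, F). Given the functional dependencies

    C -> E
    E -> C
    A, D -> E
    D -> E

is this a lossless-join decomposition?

No

Common attributes: R1 ∩ R2 = {C, D}.
Closure of {C, D}: C → E applies, adding E. So (C, D)⁺ = {C, D, E}.
The closure contains neither all of R1 = {A, B, C, D, E} nor all of R2 = {C, D, F}, so the common attributes are not a superkey of either fragment. The join is lossy.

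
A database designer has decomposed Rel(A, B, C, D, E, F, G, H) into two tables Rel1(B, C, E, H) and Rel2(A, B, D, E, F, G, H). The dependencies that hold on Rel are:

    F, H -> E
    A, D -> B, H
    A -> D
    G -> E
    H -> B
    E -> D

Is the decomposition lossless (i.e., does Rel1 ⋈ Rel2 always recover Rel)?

No

Common attributes: Rel1 ∩ Rel2 = {B, E, H}.
Closure of {B, E, H}: E → D applies, adding D. So (B, E, H)⁺ = {B, D, E, H}.
The closure contains neither all of Rel1 = {B, C, E, H} nor all of Rel2 = {A, B, D, E, F, G, H}, so the common attributes are not a superkey of either fragment. The join is lossy.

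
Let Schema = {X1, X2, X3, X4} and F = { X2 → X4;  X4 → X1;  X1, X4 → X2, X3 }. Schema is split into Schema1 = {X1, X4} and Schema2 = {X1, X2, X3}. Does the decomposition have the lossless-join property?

No

Common attributes: Schema1 ∩ Schema2 = {X1}.
No dependency enlarges {X1}, so (X1)⁺ = {X1}.
The closure contains neither all of Schema1 = {X1, X4} nor all of Schema2 = {X1, X2, X3}, so the common attributes are not a superkey of either fragment. The join is lossy.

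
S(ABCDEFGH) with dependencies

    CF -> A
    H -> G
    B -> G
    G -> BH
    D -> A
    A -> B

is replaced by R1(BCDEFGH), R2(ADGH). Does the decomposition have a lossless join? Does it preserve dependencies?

lossless but not dependency-preserving

Lossless test: (DGH)⁺ = {ABDGH}, which contains all of one fragment — lossless.
Dependency preservation: the restricted closure of {CF} across the fragments never reaches {A}, so CF → A cannot be enforced without a join — not preserved.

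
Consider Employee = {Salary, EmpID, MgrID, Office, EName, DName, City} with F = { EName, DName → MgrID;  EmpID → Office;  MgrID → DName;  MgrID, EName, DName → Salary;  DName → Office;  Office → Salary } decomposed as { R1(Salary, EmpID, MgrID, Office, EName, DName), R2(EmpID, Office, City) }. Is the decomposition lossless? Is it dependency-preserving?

Lossless test: (EmpID, Office)⁺ = {Salary, EmpID, Office}, which is a superkey of neither fragment — lossy.
Dependency preservation: every FD's attributes lie within a single fragment, so each can be enforced locally — preserved.

lossy but dependency-preserving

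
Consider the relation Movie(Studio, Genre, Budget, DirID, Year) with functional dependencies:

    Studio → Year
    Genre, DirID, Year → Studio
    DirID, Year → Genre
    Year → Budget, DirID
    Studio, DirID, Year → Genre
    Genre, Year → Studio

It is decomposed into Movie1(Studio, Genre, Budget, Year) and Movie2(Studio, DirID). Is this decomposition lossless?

Yes

Common attributes: Movie1 ∩ Movie2 = {Studio}.
Closure of {Studio}: Studio → Year applies, adding Year; Year → Budget, DirID applies, adding Budget, DirID; Studio, DirID, Year → Genre applies, adding Genre. So (Studio)⁺ = {Studio, Genre, Budget, DirID, Year}.
This closure contains every attribute of Movie1, so Movie1 ∩ Movie2 → Movie1. The join is lossless.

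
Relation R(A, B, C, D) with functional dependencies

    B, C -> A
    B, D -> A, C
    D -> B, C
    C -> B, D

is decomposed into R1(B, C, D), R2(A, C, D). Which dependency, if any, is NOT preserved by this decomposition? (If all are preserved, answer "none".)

B, C → A: restricted closure across fragments reaches A.
B, D → A, C: restricted closure across fragments reaches A, C.
D → B, C lies within R1.
C → B, D lies within R1.
Every dependency is enforceable on the fragments, so the decomposition is dependency-preserving.

none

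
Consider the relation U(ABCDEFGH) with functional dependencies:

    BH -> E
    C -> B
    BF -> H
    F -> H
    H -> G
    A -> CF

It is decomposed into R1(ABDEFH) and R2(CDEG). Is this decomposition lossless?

No

Common attributes: R1 ∩ R2 = {DE}.
No dependency enlarges {DE}, so (DE)⁺ = {DE}.
The closure contains neither all of R1 = {ABDEFH} nor all of R2 = {CDEG}, so the common attributes are not a superkey of either fragment. The join is lossy.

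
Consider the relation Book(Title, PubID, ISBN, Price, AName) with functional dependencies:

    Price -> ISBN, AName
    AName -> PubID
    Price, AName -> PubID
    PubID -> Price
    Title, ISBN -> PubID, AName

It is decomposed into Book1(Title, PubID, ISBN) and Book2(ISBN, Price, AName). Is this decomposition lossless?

Common attributes: Book1 ∩ Book2 = {ISBN}.
No dependency enlarges {ISBN}, so (ISBN)⁺ = {ISBN}.
The closure contains neither all of Book1 = {Title, PubID, ISBN} nor all of Book2 = {ISBN, Price, AName}, so the common attributes are not a superkey of either fragment. The join is lossy.

No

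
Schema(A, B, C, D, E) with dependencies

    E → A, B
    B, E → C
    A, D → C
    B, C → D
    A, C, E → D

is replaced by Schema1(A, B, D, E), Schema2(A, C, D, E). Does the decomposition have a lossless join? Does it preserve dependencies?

Lossless test: (A, D, E)⁺ = {A, B, C, D, E}, which contains all of one fragment — lossless.
Dependency preservation: the restricted closure of {B, C} across the fragments never reaches {D}, so B, C → D cannot be enforced without a join — not preserved.

lossless but not dependency-preserving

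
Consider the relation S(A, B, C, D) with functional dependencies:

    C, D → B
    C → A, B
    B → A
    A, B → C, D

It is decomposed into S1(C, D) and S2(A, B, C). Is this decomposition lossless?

Common attributes: S1 ∩ S2 = {C}.
Closure of {C}: C → A, B applies, adding A, B; A, B → C, D applies, adding D. So (C)⁺ = {A, B, C, D}.
This closure contains every attribute of S1, so S1 ∩ S2 → S1. The join is lossless.

Yes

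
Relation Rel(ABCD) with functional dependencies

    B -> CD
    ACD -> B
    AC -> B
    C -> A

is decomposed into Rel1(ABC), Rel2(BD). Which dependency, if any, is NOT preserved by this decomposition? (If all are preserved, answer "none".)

none

B → CD: restricted closure across fragments reaches CD.
ACD → B: restricted closure across fragments reaches B.
AC → B lies within Rel1.
C → A lies within Rel1.
Every dependency is enforceable on the fragments, so the decomposition is dependency-preserving.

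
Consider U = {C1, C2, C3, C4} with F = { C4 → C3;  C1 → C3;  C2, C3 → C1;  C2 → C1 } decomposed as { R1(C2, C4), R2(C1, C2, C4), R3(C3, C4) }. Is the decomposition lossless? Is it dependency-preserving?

lossless but not dependency-preserving

Lossless test (chase): Rows 1 and 2 agree on C4; apply C4→C3 and equate their C3 entries. Rows 1 and 3 agree on C4; apply C4→C3 and equate their C3 entries. Rows 1 and 2 agree on C2, C3; apply C2, C3→C1 and equate their C1 entries. Row 1 is now all distinguished symbols — the join is lossless.
Dependency preservation: the restricted closure of {C1} across the fragments never reaches {C3}, so C1 → C3 cannot be enforced without a join — not preserved.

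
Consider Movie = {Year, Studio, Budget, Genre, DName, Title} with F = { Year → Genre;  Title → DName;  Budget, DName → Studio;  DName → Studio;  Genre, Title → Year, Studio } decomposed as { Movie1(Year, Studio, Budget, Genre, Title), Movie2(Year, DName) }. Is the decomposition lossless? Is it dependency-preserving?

Lossless test: (Year)⁺ = {Year, Genre}, which is a superkey of neither fragment — lossy.
Dependency preservation: the restricted closure of {Title} across the fragments never reaches {DName}, so Title → DName cannot be enforced without a join — not preserved.

lossy and not dependency-preserving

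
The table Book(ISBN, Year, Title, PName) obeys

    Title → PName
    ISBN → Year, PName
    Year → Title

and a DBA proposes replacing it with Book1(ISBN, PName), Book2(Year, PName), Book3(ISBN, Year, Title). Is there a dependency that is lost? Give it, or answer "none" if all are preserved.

Check Title → PName: no single fragment contains all of {Title, PName}, and the restricted closure of {Title} across the fragments never reaches {PName}.
ISBN → Year, PName is preserved.
Year → Title is preserved.

Title → PName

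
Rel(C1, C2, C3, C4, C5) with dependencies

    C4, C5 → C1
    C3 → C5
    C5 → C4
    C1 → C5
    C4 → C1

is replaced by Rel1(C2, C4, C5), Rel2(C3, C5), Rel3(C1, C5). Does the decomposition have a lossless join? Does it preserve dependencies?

Lossless test (chase): Rows 1 and 2 agree on C5; apply C5→C4 and equate their C4 entries. Rows 1 and 3 agree on C5; apply C5→C4 and equate their C4 entries. Rows 1 and 2 agree on C4; apply C4→C1 and equate their C1 entries. Rows 1 and 3 agree on C4; apply C4→C1 and equate their C1 entries. No row becomes fully distinguished — the join is lossy.
Dependency preservation: C4, C5 → C1; C4 → C1 are not contained in any single fragment, but the restricted closure of each left-hand side across the fragments still reaches the right-hand side; the remaining FDs each lie inside some fragment. All dependencies are preserved.

lossy but dependency-preserving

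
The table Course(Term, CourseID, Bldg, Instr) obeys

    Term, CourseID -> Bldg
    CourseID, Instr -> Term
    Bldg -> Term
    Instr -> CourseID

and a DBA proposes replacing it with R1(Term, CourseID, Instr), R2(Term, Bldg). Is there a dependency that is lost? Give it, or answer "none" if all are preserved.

Check Term, CourseID → Bldg: no single fragment contains all of {Term, CourseID, Bldg}, and the restricted closure of {Term, CourseID} across the fragments never reaches {Bldg}.
CourseID, Instr → Term is preserved.
Bldg → Term is preserved.
Instr → CourseID is preserved.

Term, CourseID -> Bldg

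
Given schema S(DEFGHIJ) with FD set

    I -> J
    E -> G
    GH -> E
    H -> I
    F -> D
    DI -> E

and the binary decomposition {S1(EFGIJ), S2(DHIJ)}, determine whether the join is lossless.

No

Common attributes: S1 ∩ S2 = {IJ}.
No dependency enlarges {IJ}, so (IJ)⁺ = {IJ}.
The closure contains neither all of S1 = {EFGIJ} nor all of S2 = {DHIJ}, so the common attributes are not a superkey of either fragment. The join is lossy.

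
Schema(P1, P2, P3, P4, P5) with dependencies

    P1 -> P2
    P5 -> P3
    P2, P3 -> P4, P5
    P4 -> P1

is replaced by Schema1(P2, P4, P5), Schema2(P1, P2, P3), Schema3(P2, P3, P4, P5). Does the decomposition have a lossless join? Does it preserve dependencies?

lossless but not dependency-preserving

Lossless test (chase): Rows 1 and 3 agree on P5; apply P5→P3 and equate their P3 entries. Rows 1 and 2 agree on P2, P3; apply P2, P3→P4, P5 and equate their P4, P5 entries. Rows 1 and 2 agree on P4; apply P4→P1 and equate their P1 entries. Rows 1 and 3 agree on P4; apply P4→P1 and equate their P1 entries. Row 1 is now all distinguished symbols — the join is lossless.
Dependency preservation: the restricted closure of {P4} across the fragments never reaches {P1}, so P4 → P1 cannot be enforced without a join — not preserved.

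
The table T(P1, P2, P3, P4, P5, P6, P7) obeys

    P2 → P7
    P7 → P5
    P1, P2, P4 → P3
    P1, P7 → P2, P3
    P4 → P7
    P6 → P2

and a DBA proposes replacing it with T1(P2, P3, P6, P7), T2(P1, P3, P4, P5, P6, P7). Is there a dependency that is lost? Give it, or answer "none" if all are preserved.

Check P1, P7 → P2, P3: no single fragment contains all of {P1, P2, P3, P7}, and the restricted closure of {P1, P7} across the fragments never reaches {P2, P3}.
P2 → P7 is preserved.
P7 → P5 is preserved.
P1, P2, P4 → P3 is preserved.
P4 → P7 is preserved.
P6 → P2 is preserved.

P1, P7 → P2, P3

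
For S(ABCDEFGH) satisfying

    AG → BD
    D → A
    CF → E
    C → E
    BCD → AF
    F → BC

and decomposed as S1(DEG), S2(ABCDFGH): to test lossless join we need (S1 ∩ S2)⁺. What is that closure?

S1 ∩ S2 = {DG}.
D → A applies, adding A
AG → BD applies, adding B
Closure: {ABDG}.

ABDG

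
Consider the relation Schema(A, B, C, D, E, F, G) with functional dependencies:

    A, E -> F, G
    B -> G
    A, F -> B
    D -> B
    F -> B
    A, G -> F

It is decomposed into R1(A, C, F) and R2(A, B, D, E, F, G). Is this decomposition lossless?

Common attributes: R1 ∩ R2 = {A, F}.
Closure of {A, F}: A, F → B applies, adding B; B → G applies, adding G. So (A, F)⁺ = {A, B, F, G}.
The closure contains neither all of R1 = {A, C, F} nor all of R2 = {A, B, D, E, F, G}, so the common attributes are not a superkey of either fragment. The join is lossy.

No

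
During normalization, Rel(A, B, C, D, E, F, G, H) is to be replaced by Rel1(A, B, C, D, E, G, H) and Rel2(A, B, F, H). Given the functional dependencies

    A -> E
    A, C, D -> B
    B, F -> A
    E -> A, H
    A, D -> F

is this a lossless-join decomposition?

No

Common attributes: Rel1 ∩ Rel2 = {A, B, H}.
Closure of {A, B, H}: A → E applies, adding E. So (A, B, H)⁺ = {A, B, E, H}.
The closure contains neither all of Rel1 = {A, B, C, D, E, G, H} nor all of Rel2 = {A, B, F, H}, so the common attributes are not a superkey of either fragment. The join is lossy.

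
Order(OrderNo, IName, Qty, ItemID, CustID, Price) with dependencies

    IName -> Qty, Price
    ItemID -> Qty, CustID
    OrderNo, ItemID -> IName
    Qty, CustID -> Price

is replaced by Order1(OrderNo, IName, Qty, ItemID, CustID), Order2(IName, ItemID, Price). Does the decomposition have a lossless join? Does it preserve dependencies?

Lossless test: (IName, ItemID)⁺ = {IName, Qty, ItemID, CustID, Price}, which contains all of one fragment — lossless.
Dependency preservation: the restricted closure of {Qty, CustID} across the fragments never reaches {Price}, so Qty, CustID → Price cannot be enforced without a join — not preserved.

lossless but not dependency-preserving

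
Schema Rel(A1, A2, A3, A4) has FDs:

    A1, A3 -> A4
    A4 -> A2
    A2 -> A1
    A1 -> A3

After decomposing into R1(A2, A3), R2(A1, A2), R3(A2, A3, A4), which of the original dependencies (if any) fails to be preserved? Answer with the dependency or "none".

none

A1, A3 → A4: restricted closure across fragments reaches A4.
A4 → A2 lies within R3.
A2 → A1 lies within R2.
A1 → A3: restricted closure across fragments reaches A3.
Every dependency is enforceable on the fragments, so the decomposition is dependency-preserving.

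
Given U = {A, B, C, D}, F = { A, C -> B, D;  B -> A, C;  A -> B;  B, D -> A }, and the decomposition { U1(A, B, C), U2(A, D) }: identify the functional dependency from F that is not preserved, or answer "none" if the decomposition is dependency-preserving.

A, C → B, D: restricted closure across fragments reaches B, D.
B → A, C lies within U1.
A → B lies within U1.
B, D → A: restricted closure across fragments reaches A.
Every dependency is enforceable on the fragments, so the decomposition is dependency-preserving.

none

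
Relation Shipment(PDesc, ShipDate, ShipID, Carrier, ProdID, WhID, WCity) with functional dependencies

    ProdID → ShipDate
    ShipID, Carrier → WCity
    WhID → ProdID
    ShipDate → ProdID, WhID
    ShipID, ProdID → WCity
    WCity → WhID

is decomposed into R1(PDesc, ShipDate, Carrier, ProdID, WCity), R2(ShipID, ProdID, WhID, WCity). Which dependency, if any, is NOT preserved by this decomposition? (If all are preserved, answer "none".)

ShipID, Carrier → WCity

Check ShipID, Carrier → WCity: no single fragment contains all of {ShipID, Carrier, WCity}, and the restricted closure of {ShipID, Carrier} across the fragments never reaches {WCity}.
ProdID → ShipDate is preserved.
WhID → ProdID is preserved.
ShipDate → ProdID, WhID is preserved.
ShipID, ProdID → WCity is preserved.
WCity → WhID is preserved.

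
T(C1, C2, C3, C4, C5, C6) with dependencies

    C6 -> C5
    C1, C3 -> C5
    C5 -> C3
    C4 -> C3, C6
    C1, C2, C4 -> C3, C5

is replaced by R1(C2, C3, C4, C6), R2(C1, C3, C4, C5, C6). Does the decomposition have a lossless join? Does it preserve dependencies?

lossy but dependency-preserving

Lossless test: (C3, C4, C6)⁺ = {C3, C4, C5, C6}, which is a superkey of neither fragment — lossy.
Dependency preservation: C1, C2, C4 → C3, C5 is not contained in any single fragment, but the restricted closure of its left-hand side across the fragments still reaches the right-hand side; the remaining FDs each lie inside some fragment. All dependencies are preserved.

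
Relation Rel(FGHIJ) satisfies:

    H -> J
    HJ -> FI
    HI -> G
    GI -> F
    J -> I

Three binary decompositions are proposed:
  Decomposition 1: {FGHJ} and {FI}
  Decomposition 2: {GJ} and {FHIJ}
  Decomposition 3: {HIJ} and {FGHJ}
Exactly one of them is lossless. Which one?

Decomposition 1: common = {F}, closure = {F} → lossy.
Decomposition 2: common = {J}, closure = {IJ} → lossy.
Decomposition 3: common = {HJ}, closure = {FGHIJ} → lossless.

Decomposition 3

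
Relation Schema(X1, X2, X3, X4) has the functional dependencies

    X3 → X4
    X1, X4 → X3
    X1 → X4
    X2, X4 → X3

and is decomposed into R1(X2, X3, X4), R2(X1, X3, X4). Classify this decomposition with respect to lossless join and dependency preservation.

Lossless test: (X3, X4)⁺ = {X3, X4}, which is a superkey of neither fragment — lossy.
Dependency preservation: every FD's attributes lie within a single fragment, so each can be enforced locally — preserved.

lossy but dependency-preserving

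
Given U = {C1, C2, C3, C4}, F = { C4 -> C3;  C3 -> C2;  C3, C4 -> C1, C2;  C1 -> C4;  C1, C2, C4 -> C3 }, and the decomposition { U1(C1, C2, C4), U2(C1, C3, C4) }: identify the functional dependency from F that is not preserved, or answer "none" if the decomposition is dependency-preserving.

Check C3 → C2: no single fragment contains all of {C2, C3}, and the restricted closure of {C3} across the fragments never reaches {C2}.
C4 → C3 is preserved.
C3, C4 → C1, C2 is preserved.
C1 → C4 is preserved.
C1, C2, C4 → C3 is preserved.

C3 -> C2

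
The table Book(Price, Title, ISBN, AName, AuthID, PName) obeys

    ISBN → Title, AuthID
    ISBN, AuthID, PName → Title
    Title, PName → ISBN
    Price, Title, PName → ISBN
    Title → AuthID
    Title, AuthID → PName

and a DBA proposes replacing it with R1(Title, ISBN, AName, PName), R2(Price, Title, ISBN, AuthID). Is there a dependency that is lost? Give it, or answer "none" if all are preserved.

ISBN → Title, AuthID lies within R2.
ISBN, AuthID, PName → Title: restricted closure across fragments reaches Title.
Title, PName → ISBN lies within R1.
Price, Title, PName → ISBN: restricted closure across fragments reaches ISBN.
Title → AuthID lies within R2.
Title, AuthID → PName: restricted closure across fragments reaches PName.
Every dependency is enforceable on the fragments, so the decomposition is dependency-preserving.

none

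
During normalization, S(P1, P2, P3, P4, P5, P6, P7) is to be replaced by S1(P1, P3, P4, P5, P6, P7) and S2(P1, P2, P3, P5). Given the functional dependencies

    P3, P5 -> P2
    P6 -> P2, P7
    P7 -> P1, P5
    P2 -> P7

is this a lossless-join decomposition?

Common attributes: S1 ∩ S2 = {P1, P3, P5}.
Closure of {P1, P3, P5}: P3, P5 → P2 applies, adding P2; P2 → P7 applies, adding P7. So (P1, P3, P5)⁺ = {P1, P2, P3, P5, P7}.
This closure contains every attribute of S2, so S1 ∩ S2 → S2. The join is lossless.

Yes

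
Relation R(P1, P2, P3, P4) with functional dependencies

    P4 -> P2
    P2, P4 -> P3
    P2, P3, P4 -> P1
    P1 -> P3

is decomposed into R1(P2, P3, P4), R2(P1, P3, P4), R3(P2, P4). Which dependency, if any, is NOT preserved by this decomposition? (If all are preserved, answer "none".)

P4 → P2 lies within R1.
P2, P4 → P3 lies within R1.
P2, P3, P4 → P1: restricted closure across fragments reaches P1.
P1 → P3 lies within R2.
Every dependency is enforceable on the fragments, so the decomposition is dependency-preserving.

none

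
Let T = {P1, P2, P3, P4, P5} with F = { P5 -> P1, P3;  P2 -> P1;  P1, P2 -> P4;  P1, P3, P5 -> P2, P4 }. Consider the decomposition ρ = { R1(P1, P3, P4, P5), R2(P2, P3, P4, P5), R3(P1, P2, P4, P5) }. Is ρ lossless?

Chase test. Columns are P1, P2, P3, P4, P5; row i has aⱼ where attribute j ∈ Ri, else bᵢⱼ.
Initial tableau (one row per fragment):
  row 1: a1 b12 a3 a4 a5
  row 2: b21 a2 a3 a4 a5
  row 3: a1 a2 b33 a4 a5
Rows 1 and 2 agree on P5; apply P5→P1, P3 and equate their P1, P3 entries.
Rows 1 and 3 agree on P5; apply P5→P1, P3 and equate their P1, P3 entries.
Rows 1 and 2 agree on P1, P3, P5; apply P1, P3, P5→P2, P4 and equate their P2, P4 entries.
Row 1 is now all distinguished symbols — the join is lossless.

Yes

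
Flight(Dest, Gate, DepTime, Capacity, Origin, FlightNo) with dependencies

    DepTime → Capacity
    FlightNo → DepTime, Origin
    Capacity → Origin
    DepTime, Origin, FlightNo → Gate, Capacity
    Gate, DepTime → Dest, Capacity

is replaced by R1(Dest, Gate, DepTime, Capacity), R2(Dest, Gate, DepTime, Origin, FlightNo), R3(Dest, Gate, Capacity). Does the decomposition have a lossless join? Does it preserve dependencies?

lossless but not dependency-preserving

Lossless test (chase): Rows 1 and 2 agree on DepTime; apply DepTime→Capacity and equate their Capacity entries. Rows 1 and 2 agree on Capacity; apply Capacity→Origin and equate their Origin entries. Rows 1 and 3 agree on Capacity; apply Capacity→Origin and equate their Origin entries. Row 2 is now all distinguished symbols — the join is lossless.
Dependency preservation: the restricted closure of {Capacity} across the fragments never reaches {Origin}, so Capacity → Origin cannot be enforced without a join — not preserved.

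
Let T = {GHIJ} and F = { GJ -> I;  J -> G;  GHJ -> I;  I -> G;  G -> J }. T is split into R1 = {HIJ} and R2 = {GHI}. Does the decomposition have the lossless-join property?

Yes

Common attributes: R1 ∩ R2 = {HI}.
Closure of {HI}: I → G applies, adding G; G → J applies, adding J. So (HI)⁺ = {GHIJ}.
This closure contains every attribute of R1, so R1 ∩ R2 → R1. The join is lossless.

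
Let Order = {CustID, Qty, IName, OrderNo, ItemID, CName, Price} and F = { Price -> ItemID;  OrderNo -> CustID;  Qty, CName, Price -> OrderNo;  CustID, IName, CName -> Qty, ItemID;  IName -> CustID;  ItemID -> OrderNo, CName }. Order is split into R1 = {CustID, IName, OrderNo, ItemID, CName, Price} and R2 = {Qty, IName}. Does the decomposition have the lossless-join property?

Common attributes: R1 ∩ R2 = {IName}.
Closure of {IName}: IName → CustID applies, adding CustID. So (IName)⁺ = {CustID, IName}.
The closure contains neither all of R1 = {CustID, IName, OrderNo, ItemID, CName, Price} nor all of R2 = {Qty, IName}, so the common attributes are not a superkey of either fragment. The join is lossy.

No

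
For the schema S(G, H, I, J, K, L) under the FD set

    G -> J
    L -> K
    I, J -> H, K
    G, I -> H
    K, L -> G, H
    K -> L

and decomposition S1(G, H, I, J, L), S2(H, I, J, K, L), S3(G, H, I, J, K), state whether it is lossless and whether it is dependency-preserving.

Lossless test (chase): Rows 1 and 2 agree on L; apply L→K and equate their K entries. Rows 1 and 2 agree on K, L; apply K, L→G, H and equate their G, H entries. Rows 1 and 3 agree on K; apply K→L and equate their L entries. Row 1 is now all distinguished symbols — the join is lossless.
Dependency preservation: K, L → G, H is not contained in any single fragment, but the restricted closure of its left-hand side across the fragments still reaches the right-hand side; the remaining FDs each lie inside some fragment. All dependencies are preserved.

lossless and dependency-preserving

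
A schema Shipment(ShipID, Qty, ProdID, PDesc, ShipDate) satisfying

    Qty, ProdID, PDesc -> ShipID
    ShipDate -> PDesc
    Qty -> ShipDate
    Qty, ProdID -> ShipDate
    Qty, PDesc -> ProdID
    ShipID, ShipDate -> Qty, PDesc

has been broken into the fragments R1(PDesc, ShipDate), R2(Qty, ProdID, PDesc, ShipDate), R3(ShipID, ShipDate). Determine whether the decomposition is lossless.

No

Chase test. Columns are ShipID, Qty, ProdID, PDesc, ShipDate; row i has aⱼ where attribute j ∈ Ri, else bᵢⱼ.
Initial tableau (one row per fragment):
  row 1: b11 b12 b13 a4 a5
  row 2: b21 a2 a3 a4 a5
  row 3: a1 b32 b33 b34 a5
Rows 1 and 3 agree on ShipDate; apply ShipDate→PDesc and equate their PDesc entries.
No row becomes fully distinguished — the join is lossy.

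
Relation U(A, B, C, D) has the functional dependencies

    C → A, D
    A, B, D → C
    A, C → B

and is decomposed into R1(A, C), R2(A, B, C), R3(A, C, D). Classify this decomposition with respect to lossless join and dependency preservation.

Lossless test (chase): Rows 1 and 2 agree on C; apply C→A, D and equate their A, D entries. Rows 1 and 3 agree on C; apply C→A, D and equate their A, D entries. Rows 1 and 2 agree on A, C; apply A, C→B and equate their B entries. Rows 1 and 3 agree on A, C; apply A, C→B and equate their B entries. Row 1 is now all distinguished symbols — the join is lossless.
Dependency preservation: the restricted closure of {A, B, D} across the fragments never reaches {C}, so A, B, D → C cannot be enforced without a join — not preserved.

lossless but not dependency-preserving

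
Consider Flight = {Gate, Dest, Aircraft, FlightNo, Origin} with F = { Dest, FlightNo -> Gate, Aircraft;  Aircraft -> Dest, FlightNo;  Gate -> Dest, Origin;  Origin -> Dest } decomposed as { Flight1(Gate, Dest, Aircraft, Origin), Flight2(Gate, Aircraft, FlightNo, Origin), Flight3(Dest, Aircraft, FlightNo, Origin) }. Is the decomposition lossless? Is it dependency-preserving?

Lossless test (chase): Rows 1 and 2 agree on Aircraft; apply Aircraft→Dest, FlightNo and equate their Dest, FlightNo entries. Rows 1 and 3 agree on Dest, FlightNo; apply Dest, FlightNo→Gate, Aircraft and equate their Gate, Aircraft entries. Row 1 is now all distinguished symbols — the join is lossless.
Dependency preservation: Dest, FlightNo → Gate, Aircraft is not contained in any single fragment, but the restricted closure of its left-hand side across the fragments still reaches the right-hand side; the remaining FDs each lie inside some fragment. All dependencies are preserved.

lossless and dependency-preserving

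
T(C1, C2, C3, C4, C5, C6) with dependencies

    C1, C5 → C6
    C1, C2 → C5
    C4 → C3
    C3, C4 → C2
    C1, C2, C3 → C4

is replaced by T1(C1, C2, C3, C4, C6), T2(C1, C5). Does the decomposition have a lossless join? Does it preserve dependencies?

Lossless test: (C1)⁺ = {C1}, which is a superkey of neither fragment — lossy.
Dependency preservation: the restricted closure of {C1, C5} across the fragments never reaches {C6}, so C1, C5 → C6 cannot be enforced without a join — not preserved.

lossy and not dependency-preserving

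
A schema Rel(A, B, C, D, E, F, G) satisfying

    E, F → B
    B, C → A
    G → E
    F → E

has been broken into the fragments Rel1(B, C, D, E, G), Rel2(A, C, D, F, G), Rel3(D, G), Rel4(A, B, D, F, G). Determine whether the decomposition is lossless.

Chase test. Columns are A, B, C, D, E, F, G; row i has aⱼ where attribute j ∈ Reli, else bᵢⱼ.
Initial tableau (one row per fragment):
  row 1: b11 a2 a3 a4 a5 b16 a7
  row 2: a1 b22 a3 a4 b25 a6 a7
  row 3: b31 b32 b33 a4 b35 b36 a7
  row 4: a1 a2 b43 a4 b45 a6 a7
Rows 1 and 2 agree on G; apply G→E and equate their E entries.
Rows 1 and 3 agree on G; apply G→E and equate their E entries.
Rows 1 and 4 agree on G; apply G→E and equate their E entries.
Rows 2 and 4 agree on E, F; apply E, F→B and equate their B entries.
Rows 1 and 2 agree on B, C; apply B, C→A and equate their A entries.
Row 2 is now all distinguished symbols — the join is lossless.

Yes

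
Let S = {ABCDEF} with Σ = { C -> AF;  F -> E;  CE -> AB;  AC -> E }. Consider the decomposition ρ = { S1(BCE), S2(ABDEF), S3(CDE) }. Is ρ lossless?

Chase test. Columns are ABCDEF; row i has aⱼ where attribute j ∈ Si, else bᵢⱼ.
Initial tableau (one row per fragment):
  row 1: b11 a2 a3 b14 a5 b16
  row 2: a1 a2 b23 a4 a5 a6
  row 3: b31 b32 a3 a4 a5 b36
Rows 1 and 3 agree on C; apply C→AF and equate their AF entries.
Rows 1 and 3 agree on CE; apply CE→AB and equate their AB entries.
No row becomes fully distinguished — the join is lossy.

No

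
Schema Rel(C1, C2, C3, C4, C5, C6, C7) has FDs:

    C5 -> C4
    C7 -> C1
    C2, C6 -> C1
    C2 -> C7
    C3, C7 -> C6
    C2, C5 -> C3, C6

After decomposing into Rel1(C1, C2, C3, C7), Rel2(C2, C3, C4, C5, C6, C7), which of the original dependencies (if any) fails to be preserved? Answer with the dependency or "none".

C5 → C4 lies within Rel2.
C7 → C1 lies within Rel1.
C2, C6 → C1: restricted closure across fragments reaches C1.
C2 → C7 lies within Rel1.
C3, C7 → C6 lies within Rel2.
C2, C5 → C3, C6 lies within Rel2.
Every dependency is enforceable on the fragments, so the decomposition is dependency-preserving.

none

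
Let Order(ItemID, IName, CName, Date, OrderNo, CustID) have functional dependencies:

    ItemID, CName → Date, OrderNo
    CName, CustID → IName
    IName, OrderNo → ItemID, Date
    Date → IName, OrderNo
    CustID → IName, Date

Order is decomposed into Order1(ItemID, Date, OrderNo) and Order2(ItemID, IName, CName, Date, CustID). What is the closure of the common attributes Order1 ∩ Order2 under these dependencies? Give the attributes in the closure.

Order1 ∩ Order2 = {ItemID, Date}.
Date → IName, OrderNo applies, adding IName, OrderNo
Closure: {ItemID, IName, Date, OrderNo}.

ItemID, IName, Date, OrderNo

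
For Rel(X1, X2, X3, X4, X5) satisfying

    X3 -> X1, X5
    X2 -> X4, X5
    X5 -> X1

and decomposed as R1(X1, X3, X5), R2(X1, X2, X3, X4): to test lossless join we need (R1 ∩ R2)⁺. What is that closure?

R1 ∩ R2 = {X1, X3}.
X3 → X1, X5 applies, adding X5
Closure: {X1, X3, X5}.

X1, X3, X5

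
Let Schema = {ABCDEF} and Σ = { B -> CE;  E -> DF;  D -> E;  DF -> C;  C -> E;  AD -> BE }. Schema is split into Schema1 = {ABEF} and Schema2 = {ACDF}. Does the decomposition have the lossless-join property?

Common attributes: Schema1 ∩ Schema2 = {AF}.
No dependency enlarges {AF}, so (AF)⁺ = {AF}.
The closure contains neither all of Schema1 = {ABEF} nor all of Schema2 = {ACDF}, so the common attributes are not a superkey of either fragment. The join is lossy.

No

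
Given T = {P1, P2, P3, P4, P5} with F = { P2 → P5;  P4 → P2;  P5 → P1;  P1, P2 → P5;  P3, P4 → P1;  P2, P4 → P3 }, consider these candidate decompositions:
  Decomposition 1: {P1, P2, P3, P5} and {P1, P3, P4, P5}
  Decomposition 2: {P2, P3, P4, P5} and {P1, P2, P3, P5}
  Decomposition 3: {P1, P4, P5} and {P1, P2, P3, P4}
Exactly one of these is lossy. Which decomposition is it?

Decomposition 1

Decomposition 1: common = {P1, P3, P5}, closure = {P1, P3, P5} → lossy.
Decomposition 2: common = {P2, P3, P5}, closure = {P1, P2, P3, P5} → lossless.
Decomposition 3: common = {P1, P4}, closure = {P1, P2, P3, P4, P5} → lossless.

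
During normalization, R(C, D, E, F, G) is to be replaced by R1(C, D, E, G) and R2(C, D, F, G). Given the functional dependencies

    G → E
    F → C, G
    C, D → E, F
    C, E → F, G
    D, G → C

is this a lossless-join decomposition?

Common attributes: R1 ∩ R2 = {C, D, G}.
Closure of {C, D, G}: G → E applies, adding E; C, D → E, F applies, adding F. So (C, D, G)⁺ = {C, D, E, F, G}.
This closure contains every attribute of R1, so R1 ∩ R2 → R1. The join is lossless.

Yes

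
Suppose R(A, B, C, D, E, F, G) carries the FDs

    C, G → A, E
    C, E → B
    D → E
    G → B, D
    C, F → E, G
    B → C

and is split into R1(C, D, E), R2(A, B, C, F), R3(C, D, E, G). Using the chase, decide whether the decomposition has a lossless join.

Chase test. Columns are A, B, C, D, E, F, G; row i has aⱼ where attribute j ∈ Ri, else bᵢⱼ.
Initial tableau (one row per fragment):
  row 1: b11 b12 a3 a4 a5 b16 b17
  row 2: a1 a2 a3 b24 b25 a6 b27
  row 3: b31 b32 a3 a4 a5 b36 a7
Rows 1 and 3 agree on C, E; apply C, E→B and equate their B entries.
No row becomes fully distinguished — the join is lossy.

No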